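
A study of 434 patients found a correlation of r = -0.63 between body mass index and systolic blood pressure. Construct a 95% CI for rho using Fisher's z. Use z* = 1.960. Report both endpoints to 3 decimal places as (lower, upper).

(-0.684, -0.570)

z_r = atanh(-0.63) = -0.741416;  SE = 1/√(n−3) = 1/√431 = 0.048168
z-limits: -0.741416 ± 1.960·0.048168 = -0.741416 ± 0.094409 = [-0.835825, -0.647007]
ρ-limits: (tanh -0.835825, tanh -0.647007) = (-0.684, -0.570)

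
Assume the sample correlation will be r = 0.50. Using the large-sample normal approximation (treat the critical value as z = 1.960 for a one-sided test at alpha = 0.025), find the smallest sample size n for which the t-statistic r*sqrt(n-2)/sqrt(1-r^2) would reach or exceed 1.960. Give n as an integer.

Need r·√(n−2)/√(1−r²) ≥ 1.960
√(n−2) ≥ 1.960·√(1−0.2500) / 0.50 = 1.960·0.866025 / 0.50 = 3.3948
n−2 ≥ 11.5247  ⇒  n ≥ 13.5247
Smallest integer n = 14

14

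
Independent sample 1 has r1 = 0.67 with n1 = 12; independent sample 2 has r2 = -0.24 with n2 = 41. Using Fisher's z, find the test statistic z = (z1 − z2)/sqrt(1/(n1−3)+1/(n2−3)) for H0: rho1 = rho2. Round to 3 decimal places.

2.847

Fisher z-transforms: z1 = atanh(0.67) = 0.810743, z2 = atanh(-0.24) = -0.244774; difference d = 1.055517
Var(d) = 1/9 + 1/38 = 0.1111111 + 0.0263158 = 0.1374269
z = d/√Var(d) = 1.055517 / √0.1374269 = 1.055517 / 0.370711 = 2.847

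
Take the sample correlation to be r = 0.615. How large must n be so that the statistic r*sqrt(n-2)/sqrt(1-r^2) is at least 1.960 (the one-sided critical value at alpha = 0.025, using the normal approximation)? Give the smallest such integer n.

9

Need r·√(n−2)/√(1−r²) ≥ 1.960
√(n−2) ≥ 1.960·√(1−0.378225) / 0.615 = 1.960·0.788527 / 0.615 = 2.5130
n−2 ≥ 6.3152  ⇒  n ≥ 8.3152
Smallest integer n = 9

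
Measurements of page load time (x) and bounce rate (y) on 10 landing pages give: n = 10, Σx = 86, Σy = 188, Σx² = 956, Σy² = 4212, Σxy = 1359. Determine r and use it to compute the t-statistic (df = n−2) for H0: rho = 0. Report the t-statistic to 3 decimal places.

S_xy = nΣxy − ΣxΣy = 10·1359 − 86·188 = 13590 − 16168 = -2578
S_xx = nΣx² − (Σx)² = 10·956 − 86² = 9560 − 7396 = 2164
S_yy = nΣy² − (Σy)² = 10·4212 − 188² = 42120 − 35344 = 6776
r = S_xy / √(S_xx·S_yy) = -2578 / √(2164·6776) = -2578 / √14663264 = -2578 / 3829.2642 = -0.6732
t = r·√(n−2)/√(1−r²) = -0.6732·√8 / √(1−0.453198) = -1.904097 / 0.739461 = -2.575

-2.575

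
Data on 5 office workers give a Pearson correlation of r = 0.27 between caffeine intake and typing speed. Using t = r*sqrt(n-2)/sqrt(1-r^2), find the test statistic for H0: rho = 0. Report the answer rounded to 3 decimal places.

t = r·√(n−2) / √(1−r²) with r = 0.27, n = 5
  = 0.27·√3 / √(1 − 0.0729)
  = 0.27·1.732051 / 0.962860
  = 0.467654 / 0.962860 = 0.486

0.486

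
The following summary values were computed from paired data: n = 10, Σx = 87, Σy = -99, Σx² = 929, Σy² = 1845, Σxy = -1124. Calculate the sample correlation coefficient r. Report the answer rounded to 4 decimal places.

S_xy = nΣxy − ΣxΣy = 10·(-1124) − 87·(-99) = -11240 − (-8613) = -2627
S_xx = nΣx² − (Σx)² = 10·929 − 87² = 9290 − 7569 = 1721
S_yy = nΣy² − (Σy)² = 10·1845 − (-99)² = 18450 − 9801 = 8649
r = S_xy / √(S_xx·S_yy) = -2627 / √(1721·8649) = -2627 / √14884929 = -2627 / 3858.0991 = -0.6809

-0.6809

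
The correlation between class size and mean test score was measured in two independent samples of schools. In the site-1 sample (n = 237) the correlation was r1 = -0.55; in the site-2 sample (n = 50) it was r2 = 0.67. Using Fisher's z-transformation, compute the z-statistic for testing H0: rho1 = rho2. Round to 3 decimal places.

z1 = atanh(-0.55) = -0.618381,  z2 = atanh(0.67) = 0.810743
SE = √(1/(n1−3) + 1/(n2−3)) = √(1/234 + 1/47) = √(0.0042735 + 0.0212766) = √0.0255501 = 0.159844
z = (z1 − z2)/SE = (-0.618381 − 0.810743) / 0.159844 = -1.429124 / 0.159844 = -8.941

-8.941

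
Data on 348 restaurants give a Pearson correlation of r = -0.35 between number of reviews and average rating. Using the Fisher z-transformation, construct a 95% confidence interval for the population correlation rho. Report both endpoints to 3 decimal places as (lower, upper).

(-0.439, -0.254)

Fisher z: z_r = atanh(r) = ½·ln((1+(-0.35))/(1−(-0.35))) = -0.365444
SE(z) = 1/√(n−3) = 1/√345 = 0.053838
95% ⇒ z* = 1.960; margin = 1.960·0.053838 = 0.105522
CI on z-scale: (-0.470966, -0.259922)
Back-transform: tanh(-0.470966) = -0.438979, tanh(-0.259922) = -0.254223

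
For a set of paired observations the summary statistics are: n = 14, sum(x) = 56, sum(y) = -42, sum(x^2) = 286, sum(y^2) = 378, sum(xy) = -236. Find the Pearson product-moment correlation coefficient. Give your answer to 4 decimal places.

S_xy = nΣxy − ΣxΣy = 14·(-236) − 56·(-42) = -3304 − (-2352) = -952
S_xx = nΣx² − (Σx)² = 14·286 − 56² = 4004 − 3136 = 868
S_yy = nΣy² − (Σy)² = 14·378 − (-42)² = 5292 − 1764 = 3528
r = S_xy / √(S_xx·S_yy) = -952 / √(868·3528) = -952 / √3062304 = -952 / 1749.9440 = -0.5440

-0.5440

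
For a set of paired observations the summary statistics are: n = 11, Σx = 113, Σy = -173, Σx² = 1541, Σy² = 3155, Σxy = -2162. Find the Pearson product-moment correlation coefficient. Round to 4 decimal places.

S_xy = nΣxy − ΣxΣy = 11·(-2162) − 113·(-173) = -23782 − (-19549) = -4233
S_xx = nΣx² − (Σx)² = 11·1541 − 113² = 16951 − 12769 = 4182
S_yy = nΣy² − (Σy)² = 11·3155 − (-173)² = 34705 − 29929 = 4776
r = S_xy / √(S_xx·S_yy) = -4233 / √(4182·4776) = -4233 / √19973232 = -4233 / 4469.1422 = -0.9472

-0.9472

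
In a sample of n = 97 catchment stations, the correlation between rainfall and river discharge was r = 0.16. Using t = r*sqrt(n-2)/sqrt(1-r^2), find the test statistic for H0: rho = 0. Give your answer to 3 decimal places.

1.580

1 − r² = 1 − 0.0256 = 0.9744;  √(1−r²) = 0.987117
√(n−2) = √95 = 9.746794
t = r·√(n−2)/√(1−r²) = 0.16 · 9.746794 / 0.987117 = 1.580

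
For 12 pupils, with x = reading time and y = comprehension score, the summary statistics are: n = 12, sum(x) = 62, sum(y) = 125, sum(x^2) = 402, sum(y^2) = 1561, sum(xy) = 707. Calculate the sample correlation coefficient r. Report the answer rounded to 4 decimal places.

S_xy = nΣxy − ΣxΣy = 12·707 − 62·125 = 8484 − 7750 = 734
S_xx = nΣx² − (Σx)² = 12·402 − 62² = 4824 − 3844 = 980
S_yy = nΣy² − (Σy)² = 12·1561 − 125² = 18732 − 15625 = 3107
r = S_xy / √(S_xx·S_yy) = 734 / √(980·3107) = 734 / √3044860 = 734 / 1744.9527 = 0.4206

0.4206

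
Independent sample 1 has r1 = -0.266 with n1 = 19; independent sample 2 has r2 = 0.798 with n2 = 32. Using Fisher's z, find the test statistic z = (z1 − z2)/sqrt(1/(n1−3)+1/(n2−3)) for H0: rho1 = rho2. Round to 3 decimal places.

Fisher z-transforms: z1 = atanh(-0.266) = -0.272554, z2 = atanh(0.798) = 1.093081; difference d = -1.365635
Var(d) = 1/16 + 1/29 = 0.0625000 + 0.0344828 = 0.0969828
z = d/√Var(d) = -1.365635 / √0.0969828 = -1.365635 / 0.311421 = -4.385

-4.385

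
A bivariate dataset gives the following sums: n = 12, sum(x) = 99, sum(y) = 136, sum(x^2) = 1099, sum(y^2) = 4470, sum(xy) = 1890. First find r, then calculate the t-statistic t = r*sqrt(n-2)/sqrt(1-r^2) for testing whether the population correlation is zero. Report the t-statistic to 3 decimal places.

4.991

Numerator: nΣxy − (Σx)(Σy) = 12·1890 − (99)(136) = 9216
Denominator: √[(nΣx²−(Σx)²)(nΣy²−(Σy)²)]
  nΣx²−(Σx)² = 12·1099 − 9801 = 3387;  nΣy²−(Σy)² = 12·4470 − 18496 = 35144
  √(3387·35144) = √119032728 = 10910.2121
r = 9216 / 10910.2121 = 0.8447
t = r·√(n−2)/√(1−r²) = 0.8447·√10 / √(1−0.713518) = 2.671176 / 0.535240 = 4.991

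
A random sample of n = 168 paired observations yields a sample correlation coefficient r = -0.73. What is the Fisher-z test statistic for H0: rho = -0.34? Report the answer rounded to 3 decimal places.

-7.381

z_r = atanh(-0.73) = -0.928727,  z_0 = atanh(-0.34) = -0.354093
SE = 1/√(n−3) = 1/√165 = 0.077850
z = (z_r − z_0)/SE = (-0.928727 − (-0.354093)) / 0.077850 = -0.574634 / 0.077850 = -7.381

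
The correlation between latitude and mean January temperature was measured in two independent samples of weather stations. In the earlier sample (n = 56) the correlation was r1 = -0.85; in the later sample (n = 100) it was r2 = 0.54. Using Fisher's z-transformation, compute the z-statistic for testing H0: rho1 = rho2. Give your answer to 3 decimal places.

-10.891

z1 = atanh(-0.85) = -1.256153,  z2 = atanh(0.54) = 0.604156
SE = √(1/(n1−3) + 1/(n2−3)) = √(1/53 + 1/97) = √(0.0188679 + 0.0103093) = √0.0291772 = 0.170813
z = (z1 − z2)/SE = (-1.256153 − 0.604156) / 0.170813 = -1.860309 / 0.170813 = -10.891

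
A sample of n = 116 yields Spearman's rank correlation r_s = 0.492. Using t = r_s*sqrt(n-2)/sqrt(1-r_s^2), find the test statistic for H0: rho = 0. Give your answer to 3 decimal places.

1 − r_s² = 1 − 0.242064 = 0.757936;  √(1−r_s²) = 0.870595
√(n−2) = √114 = 10.677078
t = r_s·√(n−2)/√(1−r_s²) = 0.492 · 10.677078 / 0.870595 = 6.034

6.034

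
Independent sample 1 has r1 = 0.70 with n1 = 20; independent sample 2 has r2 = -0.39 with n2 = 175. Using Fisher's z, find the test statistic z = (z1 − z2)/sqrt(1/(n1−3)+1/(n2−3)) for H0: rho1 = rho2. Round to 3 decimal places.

z1 = atanh(0.70) = 0.867301,  z2 = atanh(-0.39) = -0.411800
SE = √(1/(n1−3) + 1/(n2−3)) = √(1/17 + 1/172) = √(0.0588235 + 0.0058140) = √0.0646375 = 0.254239
z = (z1 − z2)/SE = (0.867301 − (-0.411800)) / 0.254239 = 1.279101 / 0.254239 = 5.031

5.031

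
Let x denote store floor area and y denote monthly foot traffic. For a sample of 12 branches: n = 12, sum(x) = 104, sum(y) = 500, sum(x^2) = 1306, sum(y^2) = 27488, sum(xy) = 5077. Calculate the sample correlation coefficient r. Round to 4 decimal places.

0.4532

S_xy = nΣxy − ΣxΣy = 12·5077 − 104·500 = 60924 − 52000 = 8924
S_xx = nΣx² − (Σx)² = 12·1306 − 104² = 15672 − 10816 = 4856
S_yy = nΣy² − (Σy)² = 12·27488 − 500² = 329856 − 250000 = 79856
r = S_xy / √(S_xx·S_yy) = 8924 / √(4856·79856) = 8924 / √387780736 = 8924 / 19692.1491 = 0.4532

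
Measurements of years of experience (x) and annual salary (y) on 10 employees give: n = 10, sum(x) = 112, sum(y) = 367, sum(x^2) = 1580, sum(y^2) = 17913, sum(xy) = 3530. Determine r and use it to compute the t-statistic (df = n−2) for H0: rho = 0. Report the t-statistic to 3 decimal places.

Numerator: nΣxy − (Σx)(Σy) = 10·3530 − (112)(367) = -5804
Denominator: √[(nΣx²−(Σx)²)(nΣy²−(Σy)²)]
  nΣx²−(Σx)² = 10·1580 − 12544 = 3256;  nΣy²−(Σy)² = 10·17913 − 134689 = 44441
  √(3256·44441) = √144699896 = 12029.1270
r = -5804 / 12029.1270 = -0.4825
t = r·√(n−2)/√(1−r²) = -0.4825·√8 / √(1−0.232806) = -1.364716 / 0.875896 = -1.558

-1.558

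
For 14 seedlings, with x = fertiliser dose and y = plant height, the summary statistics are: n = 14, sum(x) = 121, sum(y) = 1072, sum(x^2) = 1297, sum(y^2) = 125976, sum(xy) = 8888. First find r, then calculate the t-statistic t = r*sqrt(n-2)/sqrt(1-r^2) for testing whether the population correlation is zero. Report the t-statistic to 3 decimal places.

-0.396

S_xy = nΣxy − ΣxΣy = 14·8888 − 121·1072 = 124432 − 129712 = -5280
S_xx = nΣx² − (Σx)² = 14·1297 − 121² = 18158 − 14641 = 3517
S_yy = nΣy² − (Σy)² = 14·125976 − 1072² = 1763664 − 1149184 = 614480
r = S_xy / √(S_xx·S_yy) = -5280 / √(3517·614480) = -5280 / √2161126160 = -5280 / 46487.9141 = -0.1136
t = r·√(n−2)/√(1−r²) = -0.1136·√12 / √(1−0.012905) = -0.393522 / 0.993527 = -0.396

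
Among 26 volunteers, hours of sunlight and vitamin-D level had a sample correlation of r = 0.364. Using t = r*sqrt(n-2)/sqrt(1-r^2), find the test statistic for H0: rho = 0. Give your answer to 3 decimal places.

1.915

1 − r² = 1 − 0.132496 = 0.867504;  √(1−r²) = 0.931399
√(n−2) = √24 = 4.898979
t = r·√(n−2)/√(1−r²) = 0.364 · 4.898979 / 0.931399 = 1.915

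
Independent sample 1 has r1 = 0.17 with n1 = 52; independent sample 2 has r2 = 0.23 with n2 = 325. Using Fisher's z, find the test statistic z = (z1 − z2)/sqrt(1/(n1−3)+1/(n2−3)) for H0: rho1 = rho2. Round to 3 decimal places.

Fisher z-transforms: z1 = atanh(0.17) = 0.171667, z2 = atanh(0.23) = 0.234189; difference d = -0.062522
Var(d) = 1/49 + 1/322 = 0.0204082 + 0.0031056 = 0.0235138
z = d/√Var(d) = -0.062522 / √0.0235138 = -0.062522 / 0.153342 = -0.408

-0.408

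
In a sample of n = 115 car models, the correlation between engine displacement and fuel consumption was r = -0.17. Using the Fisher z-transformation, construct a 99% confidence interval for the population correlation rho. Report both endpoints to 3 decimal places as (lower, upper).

z_r = atanh(-0.17) = -0.171667;  SE = 1/√(n−3) = 1/√112 = 0.094491
z-limits: -0.171667 ± 2.576·0.094491 = -0.171667 ± 0.243409 = [-0.415076, 0.071742]
ρ-limits: (tanh -0.415076, tanh 0.071742) = (-0.393, 0.072)

(-0.393, 0.072)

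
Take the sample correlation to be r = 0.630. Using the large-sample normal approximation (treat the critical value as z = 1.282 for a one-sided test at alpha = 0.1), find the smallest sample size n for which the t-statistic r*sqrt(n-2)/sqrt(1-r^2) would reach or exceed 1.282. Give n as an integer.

5

Need r·√(n−2)/√(1−r²) ≥ 1.282
√(n−2) ≥ 1.282·√(1−0.396900) / 0.630 = 1.282·0.776595 / 0.630 = 1.5803
n−2 ≥ 2.4973  ⇒  n ≥ 4.4973
Smallest integer n = 5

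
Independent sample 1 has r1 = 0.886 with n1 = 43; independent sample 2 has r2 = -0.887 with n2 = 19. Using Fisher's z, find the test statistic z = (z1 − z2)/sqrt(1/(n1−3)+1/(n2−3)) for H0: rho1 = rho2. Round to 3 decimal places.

Fisher z-transforms: z1 = atanh(0.886) = 1.403008, z2 = atanh(-0.887) = -1.407678; difference d = 2.810686
Var(d) = 1/40 + 1/16 = 0.0250000 + 0.0625000 = 0.0875000
z = d/√Var(d) = 2.810686 / √0.0875000 = 2.810686 / 0.295804 = 9.502

9.502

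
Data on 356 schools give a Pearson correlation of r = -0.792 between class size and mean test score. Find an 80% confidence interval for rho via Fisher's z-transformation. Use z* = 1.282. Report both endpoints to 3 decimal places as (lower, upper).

(-0.816, -0.765)

z_r = atanh(-0.792) = -1.076775;  SE = 1/√(n−3) = 1/√353 = 0.053225
z-limits: -1.076775 ± 1.282·0.053225 = -1.076775 ± 0.068234 = [-1.145009, -1.008541]
ρ-limits: (tanh -1.145009, tanh -1.008541) = (-0.816, -0.765)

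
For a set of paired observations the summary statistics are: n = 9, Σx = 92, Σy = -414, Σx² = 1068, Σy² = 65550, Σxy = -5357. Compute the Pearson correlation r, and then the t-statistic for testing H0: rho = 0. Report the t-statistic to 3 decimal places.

Numerator: nΣxy − (Σx)(Σy) = 9·(-5357) − (92)(-414) = -10125
Denominator: √[(nΣx²−(Σx)²)(nΣy²−(Σy)²)]
  nΣx²−(Σx)² = 9·1068 − 8464 = 1148;  nΣy²−(Σy)² = 9·65550 − 171396 = 418554
  √(1148·418554) = √480499992 = 21920.3100
r = -10125 / 21920.3100 = -0.4619
t = r·√(n−2)/√(1−r²) = -0.4619·√7 / √(1−0.213352) = -1.222073 / 0.886932 = -1.378

-1.378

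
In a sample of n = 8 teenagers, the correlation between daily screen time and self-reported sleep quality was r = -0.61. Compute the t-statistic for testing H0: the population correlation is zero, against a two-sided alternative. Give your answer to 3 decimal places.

1 − r² = 1 − 0.3721 = 0.6279;  √(1−r²) = 0.792401
√(n−2) = √6 = 2.449490
t = r·√(n−2)/√(1−r²) = -0.61 · 2.449490 / 0.792401 = -1.886

-1.886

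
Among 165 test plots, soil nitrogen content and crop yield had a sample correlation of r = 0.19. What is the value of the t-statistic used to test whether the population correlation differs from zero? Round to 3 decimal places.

t = r·√(n−2) / √(1−r²) with r = 0.19, n = 165
  = 0.19·√163 / √(1 − 0.0361)
  = 0.19·12.767145 / 0.981784
  = 2.425758 / 0.981784 = 2.471

2.471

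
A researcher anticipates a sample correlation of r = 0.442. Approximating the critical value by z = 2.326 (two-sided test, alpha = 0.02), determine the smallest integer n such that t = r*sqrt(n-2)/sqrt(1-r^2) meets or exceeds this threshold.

25

Need r·√(n−2)/√(1−r²) ≥ 2.326
√(n−2) ≥ 2.326·√(1−0.195364) / 0.442 = 2.326·0.897015 / 0.442 = 4.7205
n−2 ≥ 22.2831  ⇒  n ≥ 24.2831
Smallest integer n = 25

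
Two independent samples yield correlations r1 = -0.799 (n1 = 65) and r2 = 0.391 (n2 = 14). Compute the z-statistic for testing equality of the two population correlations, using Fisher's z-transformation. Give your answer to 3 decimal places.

-4.612

Fisher z-transforms: z1 = atanh(-0.799) = -1.095841, z2 = atanh(0.391) = 0.412980; difference d = -1.508821
Var(d) = 1/62 + 1/11 = 0.0161290 + 0.0909091 = 0.1070381
z = d/√Var(d) = -1.508821 / √0.1070381 = -1.508821 / 0.327167 = -4.612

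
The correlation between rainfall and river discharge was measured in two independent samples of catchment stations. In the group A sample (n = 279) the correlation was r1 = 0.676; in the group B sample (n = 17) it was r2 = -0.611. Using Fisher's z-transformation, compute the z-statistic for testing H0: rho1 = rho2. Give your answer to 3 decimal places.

Fisher z-transforms: z1 = atanh(0.676) = 0.821711, z2 = atanh(-0.611) = -0.710516; difference d = 1.532227
Var(d) = 1/276 + 1/14 = 0.0036232 + 0.0714286 = 0.0750518
z = d/√Var(d) = 1.532227 / √0.0750518 = 1.532227 / 0.273956 = 5.593

5.593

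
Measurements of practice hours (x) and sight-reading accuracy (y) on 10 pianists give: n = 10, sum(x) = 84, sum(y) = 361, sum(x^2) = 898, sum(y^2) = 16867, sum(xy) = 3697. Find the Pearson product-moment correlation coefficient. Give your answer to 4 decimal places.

S_xy = nΣxy − ΣxΣy = 10·3697 − 84·361 = 36970 − 30324 = 6646
S_xx = nΣx² − (Σx)² = 10·898 − 84² = 8980 − 7056 = 1924
S_yy = nΣy² − (Σy)² = 10·16867 − 361² = 168670 − 130321 = 38349
r = S_xy / √(S_xx·S_yy) = 6646 / √(1924·38349) = 6646 / √73783476 = 6646 / 8589.7308 = 0.7737

0.7737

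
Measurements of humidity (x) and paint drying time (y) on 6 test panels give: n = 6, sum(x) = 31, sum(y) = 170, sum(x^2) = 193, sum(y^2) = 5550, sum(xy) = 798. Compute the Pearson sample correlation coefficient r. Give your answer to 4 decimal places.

S_xy = nΣxy − ΣxΣy = 6·798 − 31·170 = 4788 − 5270 = -482
S_xx = nΣx² − (Σx)² = 6·193 − 31² = 1158 − 961 = 197
S_yy = nΣy² − (Σy)² = 6·5550 − 170² = 33300 − 28900 = 4400
r = S_xy / √(S_xx·S_yy) = -482 / √(197·4400) = -482 / √866800 = -482 / 931.0209 = -0.5177

-0.5177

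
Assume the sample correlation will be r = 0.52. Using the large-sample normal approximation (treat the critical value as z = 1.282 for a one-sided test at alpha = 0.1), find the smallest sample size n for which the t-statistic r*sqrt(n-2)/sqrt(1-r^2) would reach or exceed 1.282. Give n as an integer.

7

Need r·√(n−2)/√(1−r²) ≥ 1.282
√(n−2) ≥ 1.282·√(1−0.2704) / 0.52 = 1.282·0.854166 / 0.52 = 2.1058
n−2 ≥ 4.4344  ⇒  n ≥ 6.4344
Smallest integer n = 7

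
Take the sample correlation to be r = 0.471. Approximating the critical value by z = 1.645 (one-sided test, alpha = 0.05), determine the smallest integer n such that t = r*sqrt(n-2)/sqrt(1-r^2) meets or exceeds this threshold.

Need r·√(n−2)/√(1−r²) ≥ 1.645
√(n−2) ≥ 1.645·√(1−0.221841) / 0.471 = 1.645·0.882133 / 0.471 = 3.0809
n−2 ≥ 9.4919  ⇒  n ≥ 11.4919
Smallest integer n = 12

12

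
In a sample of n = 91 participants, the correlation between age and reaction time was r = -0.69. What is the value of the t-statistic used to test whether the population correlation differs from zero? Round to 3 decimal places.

-8.993

t = r·√(n−2) / √(1−r²) with r = -0.69, n = 91
  = -0.69·√89 / √(1 − 0.4761)
  = -0.69·9.433981 / 0.723809
  = -6.509447 / 0.723809 = -8.993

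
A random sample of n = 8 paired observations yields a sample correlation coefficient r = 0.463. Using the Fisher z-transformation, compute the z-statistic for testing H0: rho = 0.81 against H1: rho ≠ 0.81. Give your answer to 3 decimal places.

-1.400

z_r = atanh(0.463) = 0.501123,  z_0 = atanh(0.81) = 1.127029
SE = 1/√(n−3) = 1/√5 = 0.447214
z = (z_r − z_0)/SE = (0.501123 − 1.127029) / 0.447214 = -0.625906 / 0.447214 = -1.400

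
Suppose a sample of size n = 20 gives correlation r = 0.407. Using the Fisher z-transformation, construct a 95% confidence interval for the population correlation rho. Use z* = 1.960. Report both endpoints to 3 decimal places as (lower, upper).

(-0.043, 0.720)

Fisher z: z_r = atanh(r) = ½·ln((1+0.407)/(1−0.407)) = 0.432010
SE(z) = 1/√(n−3) = 1/√17 = 0.242536
95% ⇒ z* = 1.960; margin = 1.960·0.242536 = 0.475371
CI on z-scale: (-0.043361, 0.907381)
Back-transform: tanh(-0.043361) = -0.043334, tanh(0.907381) = 0.719873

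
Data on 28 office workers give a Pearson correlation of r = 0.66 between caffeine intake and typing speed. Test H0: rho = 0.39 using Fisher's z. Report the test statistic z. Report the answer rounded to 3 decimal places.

z_r = atanh(0.66) = 0.792814,  z_0 = atanh(0.39) = 0.411800
SE = 1/√(n−3) = 1/√25 = 0.200000
z = (z_r − z_0)/SE = (0.792814 − 0.411800) / 0.200000 = 0.381014 / 0.200000 = 1.905

1.905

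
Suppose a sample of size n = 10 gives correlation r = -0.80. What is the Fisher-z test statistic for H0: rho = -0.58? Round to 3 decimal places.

-1.154

z_r = atanh(-0.80) = -1.098612,  z_0 = atanh(-0.58) = -0.662463
SE = 1/√(n−3) = 1/√7 = 0.377964
z = (z_r − z_0)/SE = (-1.098612 − (-0.662463)) / 0.377964 = -0.436149 / 0.377964 = -1.154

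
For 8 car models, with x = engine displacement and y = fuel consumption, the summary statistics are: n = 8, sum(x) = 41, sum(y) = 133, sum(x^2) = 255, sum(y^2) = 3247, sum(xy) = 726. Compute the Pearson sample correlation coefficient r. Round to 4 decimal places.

Numerator: nΣxy − (Σx)(Σy) = 8·726 − (41)(133) = 355
Denominator: √[(nΣx²−(Σx)²)(nΣy²−(Σy)²)]
  nΣx²−(Σx)² = 8·255 − 1681 = 359;  nΣy²−(Σy)² = 8·3247 − 17689 = 8287
  √(359·8287) = √2975033 = 1724.8284
r = 355 / 1724.8284 = 0.2058

0.2058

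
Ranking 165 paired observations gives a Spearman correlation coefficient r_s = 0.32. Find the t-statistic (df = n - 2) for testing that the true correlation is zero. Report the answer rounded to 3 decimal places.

4.312

1 − r_s² = 1 − 0.1024 = 0.8976;  √(1−r_s²) = 0.947418
√(n−2) = √163 = 12.767145
t = r_s·√(n−2)/√(1−r_s²) = 0.32 · 12.767145 / 0.947418 = 4.312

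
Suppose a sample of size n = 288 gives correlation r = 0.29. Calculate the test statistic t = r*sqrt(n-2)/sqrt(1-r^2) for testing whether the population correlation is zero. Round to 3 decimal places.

5.125

t = r·√(n−2) / √(1−r²) with r = 0.29, n = 288
  = 0.29·√286 / √(1 − 0.0841)
  = 0.29·16.911535 / 0.957027
  = 4.904345 / 0.957027 = 5.125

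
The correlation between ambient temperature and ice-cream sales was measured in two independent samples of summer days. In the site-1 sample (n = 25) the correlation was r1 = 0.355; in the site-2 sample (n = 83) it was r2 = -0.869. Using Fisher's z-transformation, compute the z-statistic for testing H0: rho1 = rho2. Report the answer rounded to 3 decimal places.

7.062

Fisher z-transforms: z1 = atanh(0.355) = 0.371153, z2 = atanh(-0.869) = -1.328981; difference d = 1.700134
Var(d) = 1/22 + 1/80 = 0.0454545 + 0.0125000 = 0.0579545
z = d/√Var(d) = 1.700134 / √0.0579545 = 1.700134 / 0.240737 = 7.062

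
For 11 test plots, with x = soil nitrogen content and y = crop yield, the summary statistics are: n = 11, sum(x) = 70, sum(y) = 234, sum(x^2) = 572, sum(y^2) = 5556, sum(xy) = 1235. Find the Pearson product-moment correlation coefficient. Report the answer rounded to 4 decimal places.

S_xy = nΣxy − ΣxΣy = 11·1235 − 70·234 = 13585 − 16380 = -2795
S_xx = nΣx² − (Σx)² = 11·572 − 70² = 6292 − 4900 = 1392
S_yy = nΣy² − (Σy)² = 11·5556 − 234² = 61116 − 54756 = 6360
r = S_xy / √(S_xx·S_yy) = -2795 / √(1392·6360) = -2795 / √8853120 = -2795 / 2975.4193 = -0.9394

-0.9394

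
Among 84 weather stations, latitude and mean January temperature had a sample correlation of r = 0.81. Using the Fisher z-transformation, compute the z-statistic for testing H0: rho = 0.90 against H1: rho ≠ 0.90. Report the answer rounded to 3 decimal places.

-3.107

z_r = atanh(0.81) = 1.127029,  z_0 = atanh(0.90) = 1.472219
SE = 1/√(n−3) = 1/√81 = 0.111111
z = (z_r − z_0)/SE = (1.127029 − 1.472219) / 0.111111 = -0.345190 / 0.111111 = -3.107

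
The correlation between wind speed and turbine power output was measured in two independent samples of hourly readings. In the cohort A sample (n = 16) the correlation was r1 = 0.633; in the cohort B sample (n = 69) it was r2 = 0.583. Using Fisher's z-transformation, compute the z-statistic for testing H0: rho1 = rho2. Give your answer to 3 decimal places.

0.262

z1 = atanh(0.633) = 0.746406,  z2 = atanh(0.583) = 0.666995
SE = √(1/(n1−3) + 1/(n2−3)) = √(1/13 + 1/66) = √(0.0769231 + 0.0151515) = √0.0920746 = 0.303438
z = (z1 − z2)/SE = (0.746406 − 0.666995) / 0.303438 = 0.079411 / 0.303438 = 0.262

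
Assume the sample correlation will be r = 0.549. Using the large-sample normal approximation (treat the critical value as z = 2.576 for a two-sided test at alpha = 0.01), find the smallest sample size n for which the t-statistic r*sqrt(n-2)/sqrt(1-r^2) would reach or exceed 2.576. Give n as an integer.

18

r√(n−2)/√(1−r²) ≥ 2.576  ⇔  n−2 ≥ (2.576)²·(1−r²)/r²
(1−r²)/r² = (1−0.301401)/0.301401 = 2.3178
n ≥ 2 + 6.635776·2.3178 = 2 + 15.3804 = 17.3804
⌈17.3804⌉ = 18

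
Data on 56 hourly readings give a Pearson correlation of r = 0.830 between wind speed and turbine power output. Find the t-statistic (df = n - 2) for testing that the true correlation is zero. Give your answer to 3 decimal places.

t = r·√(n−2) / √(1−r²) with r = 0.830, n = 56
  = 0.830·√54 / √(1 − 0.688900)
  = 0.830·7.348469 / 0.557763
  = 6.099229 / 0.557763 = 10.935

10.935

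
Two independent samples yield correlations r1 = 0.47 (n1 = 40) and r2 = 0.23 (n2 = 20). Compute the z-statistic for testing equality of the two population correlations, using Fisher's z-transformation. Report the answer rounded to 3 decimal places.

z1 = atanh(0.47) = 0.510070,  z2 = atanh(0.23) = 0.234189
SE = √(1/(n1−3) + 1/(n2−3)) = √(1/37 + 1/17) = √(0.0270270 + 0.0588235) = √0.0858505 = 0.293003
z = (z1 − z2)/SE = (0.510070 − 0.234189) / 0.293003 = 0.275881 / 0.293003 = 0.942

0.942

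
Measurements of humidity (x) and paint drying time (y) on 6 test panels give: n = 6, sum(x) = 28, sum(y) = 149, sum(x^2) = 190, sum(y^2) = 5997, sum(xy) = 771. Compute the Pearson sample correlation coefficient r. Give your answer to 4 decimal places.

0.2050

S_xy = nΣxy − ΣxΣy = 6·771 − 28·149 = 4626 − 4172 = 454
S_xx = nΣx² − (Σx)² = 6·190 − 28² = 1140 − 784 = 356
S_yy = nΣy² − (Σy)² = 6·5997 − 149² = 35982 − 22201 = 13781
r = S_xy / √(S_xx·S_yy) = 454 / √(356·13781) = 454 / √4906036 = 454 / 2214.9573 = 0.2050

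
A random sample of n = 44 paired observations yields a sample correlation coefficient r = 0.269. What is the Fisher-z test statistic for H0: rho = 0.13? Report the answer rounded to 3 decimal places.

0.929

Fisher z: atanh(0.269) = 0.275786, atanh(0.13) = 0.130740
z = (z_r − z_0)·√(n−3) = (0.275786 − 0.130740)·√41 = 0.145046 · 6.403124 = 0.929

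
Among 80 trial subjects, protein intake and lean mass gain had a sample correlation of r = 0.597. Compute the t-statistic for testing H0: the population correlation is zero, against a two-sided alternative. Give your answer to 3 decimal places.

6.572

1 − r² = 1 − 0.356409 = 0.643591;  √(1−r²) = 0.802241
√(n−2) = √78 = 8.831761
t = r·√(n−2)/√(1−r²) = 0.597 · 8.831761 / 0.802241 = 6.572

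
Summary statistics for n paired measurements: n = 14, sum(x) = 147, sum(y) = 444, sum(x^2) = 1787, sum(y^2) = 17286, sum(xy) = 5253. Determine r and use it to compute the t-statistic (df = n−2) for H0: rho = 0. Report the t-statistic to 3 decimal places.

Numerator: nΣxy − (Σx)(Σy) = 14·5253 − (147)(444) = 8274
Denominator: √[(nΣx²−(Σx)²)(nΣy²−(Σy)²)]
  nΣx²−(Σx)² = 14·1787 − 21609 = 3409;  nΣy²−(Σy)² = 14·17286 − 197136 = 44868
  √(3409·44868) = √152955012 = 12367.4982
r = 8274 / 12367.4982 = 0.6690
t = r·√(n−2)/√(1−r²) = 0.6690·√12 / √(1−0.447561) = 2.317484 / 0.743262 = 3.118

3.118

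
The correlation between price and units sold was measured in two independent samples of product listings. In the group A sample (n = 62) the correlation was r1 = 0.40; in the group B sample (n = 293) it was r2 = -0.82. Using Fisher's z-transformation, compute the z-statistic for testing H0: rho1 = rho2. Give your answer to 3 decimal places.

z1 = atanh(0.40) = 0.423649,  z2 = atanh(-0.82) = -1.156817
SE = √(1/(n1−3) + 1/(n2−3)) = √(1/59 + 1/290) = √(0.0169492 + 0.0034483) = √0.0203975 = 0.142820
z = (z1 − z2)/SE = (0.423649 − (-1.156817)) / 0.142820 = 1.580466 / 0.142820 = 11.066

11.066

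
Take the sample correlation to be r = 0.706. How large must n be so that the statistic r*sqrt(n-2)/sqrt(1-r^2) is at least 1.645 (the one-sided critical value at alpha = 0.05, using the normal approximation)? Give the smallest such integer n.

Need r·√(n−2)/√(1−r²) ≥ 1.645
√(n−2) ≥ 1.645·√(1−0.498436) / 0.706 = 1.645·0.708212 / 0.706 = 1.6502
n−2 ≥ 2.7232  ⇒  n ≥ 4.7232
Smallest integer n = 5

5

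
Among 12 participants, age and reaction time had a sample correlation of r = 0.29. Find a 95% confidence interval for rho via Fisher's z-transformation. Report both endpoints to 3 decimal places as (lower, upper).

(-0.341, 0.741)

z_r = atanh(0.29) = 0.298566;  SE = 1/√(n−3) = 1/√9 = 0.333333
z-limits: 0.298566 ± 1.960·0.333333 = 0.298566 ± 0.653333 = [-0.354767, 0.951899]
ρ-limits: (tanh -0.354767, tanh 0.951899) = (-0.341, 0.741)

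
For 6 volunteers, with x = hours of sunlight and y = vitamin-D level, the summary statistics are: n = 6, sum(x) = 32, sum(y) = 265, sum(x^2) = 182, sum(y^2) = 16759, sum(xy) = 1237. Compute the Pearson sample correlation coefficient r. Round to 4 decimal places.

-0.7367

S_xy = nΣxy − ΣxΣy = 6·1237 − 32·265 = 7422 − 8480 = -1058
S_xx = nΣx² − (Σx)² = 6·182 − 32² = 1092 − 1024 = 68
S_yy = nΣy² − (Σy)² = 6·16759 − 265² = 100554 − 70225 = 30329
r = S_xy / √(S_xx·S_yy) = -1058 / √(68·30329) = -1058 / √2062372 = -1058 / 1436.0961 = -0.7367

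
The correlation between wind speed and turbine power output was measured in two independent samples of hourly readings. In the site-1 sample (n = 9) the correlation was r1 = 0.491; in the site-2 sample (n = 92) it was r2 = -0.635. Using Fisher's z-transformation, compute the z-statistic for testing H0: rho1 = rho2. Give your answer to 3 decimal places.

Fisher z-transforms: z1 = atanh(0.491) = 0.537377, z2 = atanh(-0.635) = -0.749750; difference d = 1.287127
Var(d) = 1/6 + 1/89 = 0.1666667 + 0.0112360 = 0.1779027
z = d/√Var(d) = 1.287127 / √0.1779027 = 1.287127 / 0.421785 = 3.052

3.052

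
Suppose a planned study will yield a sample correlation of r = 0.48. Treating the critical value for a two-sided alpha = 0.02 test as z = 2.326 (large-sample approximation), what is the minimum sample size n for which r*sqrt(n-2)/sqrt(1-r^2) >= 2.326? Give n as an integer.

Need r·√(n−2)/√(1−r²) ≥ 2.326
√(n−2) ≥ 2.326·√(1−0.2304) / 0.48 = 2.326·0.877268 / 0.48 = 4.2511
n−2 ≥ 18.0719  ⇒  n ≥ 20.0719
Smallest integer n = 21

21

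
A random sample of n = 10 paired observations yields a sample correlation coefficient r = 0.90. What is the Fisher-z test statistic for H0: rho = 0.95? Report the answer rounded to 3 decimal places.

-0.951

Fisher z: atanh(0.90) = 1.472219, atanh(0.95) = 1.831781
z = (z_r − z_0)·√(n−3) = (1.472219 − 1.831781)·√7 = -0.359562 · 2.645751 = -0.951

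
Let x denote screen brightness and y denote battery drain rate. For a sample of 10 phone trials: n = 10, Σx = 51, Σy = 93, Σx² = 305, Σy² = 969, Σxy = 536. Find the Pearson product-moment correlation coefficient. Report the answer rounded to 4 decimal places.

S_xy = nΣxy − ΣxΣy = 10·536 − 51·93 = 5360 − 4743 = 617
S_xx = nΣx² − (Σx)² = 10·305 − 51² = 3050 − 2601 = 449
S_yy = nΣy² − (Σy)² = 10·969 − 93² = 9690 − 8649 = 1041
r = S_xy / √(S_xx·S_yy) = 617 / √(449·1041) = 617 / √467409 = 617 / 683.6732 = 0.9025

0.9025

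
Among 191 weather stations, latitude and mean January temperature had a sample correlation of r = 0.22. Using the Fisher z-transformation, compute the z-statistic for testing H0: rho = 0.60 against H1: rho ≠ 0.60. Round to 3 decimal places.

-6.437

z_r = atanh(0.22) = 0.223656,  z_0 = atanh(0.60) = 0.693147
SE = 1/√(n−3) = 1/√188 = 0.072932
z = (z_r − z_0)/SE = (0.223656 − 0.693147) / 0.072932 = -0.469491 / 0.072932 = -6.437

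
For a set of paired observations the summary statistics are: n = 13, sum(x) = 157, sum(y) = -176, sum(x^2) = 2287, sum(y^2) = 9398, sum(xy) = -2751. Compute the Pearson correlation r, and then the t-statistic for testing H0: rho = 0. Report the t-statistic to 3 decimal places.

-1.353

S_xy = nΣxy − ΣxΣy = 13·(-2751) − 157·(-176) = -35763 − (-27632) = -8131
S_xx = nΣx² − (Σx)² = 13·2287 − 157² = 29731 − 24649 = 5082
S_yy = nΣy² − (Σy)² = 13·9398 − (-176)² = 122174 − 30976 = 91198
r = S_xy / √(S_xx·S_yy) = -8131 / √(5082·91198) = -8131 / √463468236 = -8131 / 21528.3124 = -0.3777
t = r·√(n−2)/√(1−r²) = -0.3777·√11 / √(1−0.142657) = -1.252689 / 0.925928 = -1.353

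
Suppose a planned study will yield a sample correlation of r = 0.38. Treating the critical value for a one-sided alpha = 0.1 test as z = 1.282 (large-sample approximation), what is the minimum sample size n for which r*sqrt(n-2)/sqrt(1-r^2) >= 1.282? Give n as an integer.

12

r√(n−2)/√(1−r²) ≥ 1.282  ⇔  n−2 ≥ (1.282)²·(1−r²)/r²
(1−r²)/r² = (1−0.1444)/0.1444 = 5.9252
n ≥ 2 + 1.643524·5.9252 = 2 + 9.7382 = 11.7382
⌈11.7382⌉ = 12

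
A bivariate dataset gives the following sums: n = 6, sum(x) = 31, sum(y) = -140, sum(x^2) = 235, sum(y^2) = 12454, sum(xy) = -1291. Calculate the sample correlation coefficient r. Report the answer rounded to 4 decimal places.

-0.6846

S_xy = nΣxy − ΣxΣy = 6·(-1291) − 31·(-140) = -7746 − (-4340) = -3406
S_xx = nΣx² − (Σx)² = 6·235 − 31² = 1410 − 961 = 449
S_yy = nΣy² − (Σy)² = 6·12454 − (-140)² = 74724 − 19600 = 55124
r = S_xy / √(S_xx·S_yy) = -3406 / √(449·55124) = -3406 / √24750676 = -3406 / 4975.0051 = -0.6846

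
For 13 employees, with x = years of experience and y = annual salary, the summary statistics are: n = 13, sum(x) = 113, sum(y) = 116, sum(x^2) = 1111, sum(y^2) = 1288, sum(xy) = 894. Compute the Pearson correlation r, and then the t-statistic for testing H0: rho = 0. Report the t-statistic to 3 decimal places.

S_xy = nΣxy − ΣxΣy = 13·894 − 113·116 = 11622 − 13108 = -1486
S_xx = nΣx² − (Σx)² = 13·1111 − 113² = 14443 − 12769 = 1674
S_yy = nΣy² − (Σy)² = 13·1288 − 116² = 16744 − 13456 = 3288
r = S_xy / √(S_xx·S_yy) = -1486 / √(1674·3288) = -1486 / √5504112 = -1486 / 2346.0844 = -0.6334
t = r·√(n−2)/√(1−r²) = -0.6334·√11 / √(1−0.401196) = -2.100750 / 0.773824 = -2.715

-2.715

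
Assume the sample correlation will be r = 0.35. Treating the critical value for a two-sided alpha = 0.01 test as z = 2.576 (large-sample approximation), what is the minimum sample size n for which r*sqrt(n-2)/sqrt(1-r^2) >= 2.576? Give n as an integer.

Need r·√(n−2)/√(1−r²) ≥ 2.576
√(n−2) ≥ 2.576·√(1−0.1225) / 0.35 = 2.576·0.936750 / 0.35 = 6.8945
n−2 ≥ 47.5341  ⇒  n ≥ 49.5341
Smallest integer n = 50

50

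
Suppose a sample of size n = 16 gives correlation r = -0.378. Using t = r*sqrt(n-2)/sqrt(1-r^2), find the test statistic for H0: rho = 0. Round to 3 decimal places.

t = r·√(n−2) / √(1−r²) with r = -0.378, n = 16
  = -0.378·√14 / √(1 − 0.142884)
  = -0.378·3.741657 / 0.925806
  = -1.414346 / 0.925806 = -1.528

-1.528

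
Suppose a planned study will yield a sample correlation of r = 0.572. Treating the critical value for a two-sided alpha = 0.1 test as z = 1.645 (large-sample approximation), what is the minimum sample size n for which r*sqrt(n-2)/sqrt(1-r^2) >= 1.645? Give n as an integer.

r√(n−2)/√(1−r²) ≥ 1.645  ⇔  n−2 ≥ (1.645)²·(1−r²)/r²
(1−r²)/r² = (1−0.327184)/0.327184 = 2.0564
n ≥ 2 + 2.706025·2.0564 = 2 + 5.5647 = 7.5647
⌈7.5647⌉ = 8

8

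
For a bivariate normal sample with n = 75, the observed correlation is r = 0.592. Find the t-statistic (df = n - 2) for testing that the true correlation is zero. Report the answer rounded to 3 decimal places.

t = r·√(n−2) / √(1−r²) with r = 0.592, n = 75
  = 0.592·√73 / √(1 − 0.350464)
  = 0.592·8.544004 / 0.805938
  = 5.058050 / 0.805938 = 6.276

6.276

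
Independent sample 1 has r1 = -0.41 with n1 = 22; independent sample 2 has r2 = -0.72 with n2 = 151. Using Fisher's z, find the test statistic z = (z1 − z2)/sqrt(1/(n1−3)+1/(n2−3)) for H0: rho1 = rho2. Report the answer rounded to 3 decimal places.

Fisher z-transforms: z1 = atanh(-0.41) = -0.435611, z2 = atanh(-0.72) = -0.907645; difference d = 0.472034
Var(d) = 1/19 + 1/148 = 0.0526316 + 0.0067568 = 0.0593884
z = d/√Var(d) = 0.472034 / √0.0593884 = 0.472034 / 0.243697 = 1.937

1.937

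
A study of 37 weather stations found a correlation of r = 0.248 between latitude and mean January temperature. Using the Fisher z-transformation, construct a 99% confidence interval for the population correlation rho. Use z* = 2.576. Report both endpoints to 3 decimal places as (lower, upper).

z_r = atanh(0.248) = 0.253281;  SE = 1/√(n−3) = 1/√34 = 0.171499
z-limits: 0.253281 ± 2.576·0.171499 = 0.253281 ± 0.441781 = [-0.188500, 0.695062]
ρ-limits: (tanh -0.188500, tanh 0.695062) = (-0.186, 0.601)

(-0.186, 0.601)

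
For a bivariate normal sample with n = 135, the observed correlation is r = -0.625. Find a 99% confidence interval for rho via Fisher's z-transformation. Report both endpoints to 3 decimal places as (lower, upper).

(-0.743, -0.469)

z_r = atanh(-0.625) = -0.733169;  SE = 1/√(n−3) = 1/√132 = 0.087039
z-limits: -0.733169 ± 2.576·0.087039 = -0.733169 ± 0.224212 = [-0.957381, -0.508957]
ρ-limits: (tanh -0.957381, tanh -0.508957) = (-0.743, -0.469)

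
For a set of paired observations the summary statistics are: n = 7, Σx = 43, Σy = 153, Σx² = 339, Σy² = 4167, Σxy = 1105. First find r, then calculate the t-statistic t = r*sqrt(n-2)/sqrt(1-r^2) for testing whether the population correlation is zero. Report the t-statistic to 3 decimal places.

Numerator: nΣxy − (Σx)(Σy) = 7·1105 − (43)(153) = 1156
Denominator: √[(nΣx²−(Σx)²)(nΣy²−(Σy)²)]
  nΣx²−(Σx)² = 7·339 − 1849 = 524;  nΣy²−(Σy)² = 7·4167 − 23409 = 5760
  √(524·5760) = √3018240 = 1737.3083
r = 1156 / 1737.3083 = 0.6654
t = r·√(n−2)/√(1−r²) = 0.6654·√5 / √(1−0.442757) = 1.487880 / 0.746487 = 1.993

1.993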